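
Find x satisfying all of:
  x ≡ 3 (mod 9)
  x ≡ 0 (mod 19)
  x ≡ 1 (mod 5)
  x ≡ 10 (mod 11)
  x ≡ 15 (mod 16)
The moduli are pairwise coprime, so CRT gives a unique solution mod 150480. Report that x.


Product of moduli M = 9 · 19 · 5 · 11 · 16 = 150480.
Merge one congruence at a time:
  Start: x ≡ 3 (mod 9).
  Combine with x ≡ 0 (mod 19); new modulus lcm = 171.
    Write x = 3 + 9·t and substitute into x ≡ 0 (mod 19): 9·t ≡ 0 − 3 = -3 (mod 19).
    Reduce coefficients mod 19: 9·t ≡ 16 (mod 19).
    The inverse of 9 mod 19 is 17 (since 9·17 = 153 = 8·19 + 1), so t ≡ 17·16 = 272 ≡ 6 (mod 19).
    Then x = 3 + 9·6 = 57, valid modulo lcm(9, 19) = 171: x ≡ 57 (mod 171).
  Combine with x ≡ 1 (mod 5); new modulus lcm = 855.
    Write x = 57 + 171·t and substitute into x ≡ 1 (mod 5): 171·t ≡ 1 − 57 = -56 (mod 5).
    Reduce coefficients mod 5: 1·t ≡ 4 (mod 5).
    So t ≡ 4 (mod 5).
    Then x = 57 + 171·4 = 741, valid modulo lcm(171, 5) = 855: x ≡ 741 (mod 855).
  Combine with x ≡ 10 (mod 11); new modulus lcm = 9405.
    Write x = 741 + 855·t and substitute into x ≡ 10 (mod 11): 855·t ≡ 10 − 741 = -731 (mod 11).
    Reduce coefficients mod 11: 8·t ≡ 6 (mod 11).
    The inverse of 8 mod 11 is 7 (since 8·7 = 56 = 5·11 + 1), so t ≡ 7·6 = 42 ≡ 9 (mod 11).
    Then x = 741 + 855·9 = 8436, valid modulo lcm(855, 11) = 9405: x ≡ 8436 (mod 9405).
  Combine with x ≡ 15 (mod 16); new modulus lcm = 150480.
    Write x = 8436 + 9405·t and substitute into x ≡ 15 (mod 16): 9405·t ≡ 15 − 8436 = -8421 (mod 16).
    Reduce coefficients mod 16: 13·t ≡ 11 (mod 16).
    The inverse of 13 mod 16 is 5 (since 13·5 = 65 = 4·16 + 1), so t ≡ 5·11 = 55 ≡ 7 (mod 16).
    Then x = 8436 + 9405·7 = 74271, valid modulo lcm(9405, 16) = 150480: x ≡ 74271 (mod 150480).
Verify against each original: 74271 mod 9 = 3, 74271 mod 19 = 0, 74271 mod 5 = 1, 74271 mod 11 = 10, 74271 mod 16 = 15.

x ≡ 74271 (mod 150480).


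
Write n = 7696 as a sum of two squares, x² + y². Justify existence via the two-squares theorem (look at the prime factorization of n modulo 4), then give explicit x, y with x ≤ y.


Step 1: Factor n = 7696 = 2^4 · 13 · 37.
Step 2: Check the mod-4 condition on each prime factor: 2 = 2 (special); 13 ≡ 1 (mod 4), exponent 1; 37 ≡ 1 (mod 4), exponent 1.
All primes ≡ 3 (mod 4) appear to even exponent (or don't appear), so by the two-squares theorem n IS expressible as a sum of two squares.
Step 3: Build a representation. Group n = k² · m with k = 4 and m = 13 · 37 = 481 (a product of primes ≡ 1 (mod 4)); a representation of m scales to one of n via (k·x)² + (k·y)² = k²(x² + y²). Each prime p ≡ 1 (mod 4) is itself a sum of two squares; find a² by testing p − a² for a perfect square:
  13: 13 − 1² = 12, 13 − 2² = 9 = 3² ⇒ 13 = 2² + 3².
  37: 37 − 1² = 36 = 6² ⇒ 37 = 1² + 6².
  Combine using the Brahmagupta–Fibonacci identity (a² + b²)(c² + d²) = (ac − bd)² + (ad + bc)² = (ac + bd)² + (ad − bc)²:
  13 · 37 = 481: from (2² + 3²)(1² + 6²), take (2·1 − 3·6, 2·6 + 3·1) = (2 − 18, 12 + 3) = (-16, 15); dropping signs (only squares matter) gives (16, 15); check 16² + 15² = 256 + 225 = 481 ✓.
  Scale by k = 4: (4·16, 4·15) = (64, 60).
Step 4: Order so x ≤ y and verify: 60² + 64² = 3600 + 4096 = 7696 = n. ✓

n = 7696 = 60² + 64² (one valid representation with x ≤ y).


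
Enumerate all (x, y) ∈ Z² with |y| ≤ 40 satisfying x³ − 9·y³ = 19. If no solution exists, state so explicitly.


The equation is x³ - 9y³ = 19. For fixed y, x³ = 9·y³ + 19, so a solution requires the RHS to be a perfect cube.
Strategy: iterate y from -40 to 40, compute RHS = 9·y³ + 19, and check whether it is a (positive or negative) perfect cube.
Check small values of y:
  y = 0: RHS = 19 is not a perfect cube.
  y = 1: RHS = 28 is not a perfect cube.
  y = -1: RHS = 10 is not a perfect cube.
  y = 2: RHS = 91 is not a perfect cube.
  y = -2: RHS = -53 is not a perfect cube.
  y = 3: RHS = 262 is not a perfect cube.
  y = -3: RHS = -224 is not a perfect cube.
Continuing the search up to |y| = 40 finds no solutions either.
No (x, y) in the scanned range satisfies the equation.

No integer solutions with |y| ≤ 40.


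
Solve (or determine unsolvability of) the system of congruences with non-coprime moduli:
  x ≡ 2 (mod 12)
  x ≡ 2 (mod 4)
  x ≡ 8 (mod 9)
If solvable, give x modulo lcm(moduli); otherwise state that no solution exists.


Moduli 12, 4, 9 are not pairwise coprime, so CRT works modulo lcm(m_i) when all pairwise compatibility conditions hold.
Pairwise compatibility: gcd(m_i, m_j) must divide a_i - a_j for every pair.
Merge one congruence at a time:
  Start: x ≡ 2 (mod 12).
  Combine with x ≡ 2 (mod 4): gcd(12, 4) = 4; 2 - 2 = 0, which IS divisible by 4, so compatible.
    Write x = 2 + 12·t and substitute into x ≡ 2 (mod 4): 12·t ≡ 2 − 2 = 0 (mod 4).
    Divide the congruence (and modulus) by g = 4: 3·t ≡ 0 (mod 1).
    Modulo 1 every t works; take t = 0.
    Then x = 2 + 12·0 = 2, valid modulo lcm(12, 4) = 12: x ≡ 2 (mod 12).
  Combine with x ≡ 8 (mod 9): gcd(12, 9) = 3; 8 - 2 = 6, which IS divisible by 3, so compatible.
    Write x = 2 + 12·t and substitute into x ≡ 8 (mod 9): 12·t ≡ 8 − 2 = 6 (mod 9).
    Divide the congruence (and modulus) by g = 3: 4·t ≡ 2 (mod 3).
    Reduce coefficients mod 3: 1·t ≡ 2 (mod 3).
    So t ≡ 2 (mod 3).
    Then x = 2 + 12·2 = 26, valid modulo lcm(12, 9) = 36: x ≡ 26 (mod 36).
Verify: 26 mod 12 = 2, 26 mod 4 = 2, 26 mod 9 = 8.

x ≡ 26 (mod 36).


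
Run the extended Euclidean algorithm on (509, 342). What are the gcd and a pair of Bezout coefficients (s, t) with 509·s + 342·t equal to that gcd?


Euclidean algorithm on (509, 342) — divide until remainder is 0:
  509 = 1 · 342 + 167
  342 = 2 · 167 + 8
  167 = 20 · 8 + 7
  8 = 1 · 7 + 1
  7 = 7 · 1 + 0
gcd(509, 342) = 1.
Track Bezout coefficients alongside the remainders: start with r₀ = 509 = a·1 + b·0 (s = 1, t = 0) and r₁ = 342 = a·0 + b·1 (s = 0, t = 1); each new remainder r_{k+1} = r_{k-1} − q_k·r_k inherits s_{k+1} = s_{k-1} − q_k·s_k, t_{k+1} = t_{k-1} − q_k·t_k, so r_k = a·s_k + b·t_k at every step:
  q = 1: r = 167, s = 1 − 1·0 = 1, t = 0 − 1·1 = -1  (check: 509·1 + 342·(-1) = 167)
  q = 2: r = 8, s = 0 − 2·1 = -2, t = 1 − 2·(-1) = 3  (check: 509·(-2) + 342·3 = 8)
  q = 20: r = 7, s = 1 − 20·(-2) = 41, t = -1 − 20·3 = -61  (check: 509·41 + 342·(-61) = 7)
  q = 1: r = 1, s = -2 − 1·41 = -43, t = 3 − 1·(-61) = 64  (check: 509·(-43) + 342·64 = 1)
The row with r = 1 (the gcd) gives the Bezout coefficients s = -43, t = 64.
Result: 509 · (-43) + 342 · (64) = 1.

gcd(509, 342) = 1; s = -43, t = 64 (check: 509·(-43) + 342·64 = 1).


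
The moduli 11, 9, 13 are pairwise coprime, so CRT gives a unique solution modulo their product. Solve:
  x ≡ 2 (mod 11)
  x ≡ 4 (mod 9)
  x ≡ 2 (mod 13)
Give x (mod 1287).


Moduli 11, 9, 13 are pairwise coprime; by CRT there is a unique solution modulo M = 11 · 9 · 13 = 1287.
Solve pairwise, accumulating the modulus:
  Start with x ≡ 2 (mod 11).
  Combine with x ≡ 4 (mod 9): since gcd(11, 9) = 1, we get a unique residue mod 99.
    Write x = 2 + 11·t and substitute into x ≡ 4 (mod 9): 11·t ≡ 4 − 2 = 2 (mod 9).
    Reduce coefficients mod 9: 2·t ≡ 2 (mod 9).
    The inverse of 2 mod 9 is 5 (since 2·5 = 10 = 1·9 + 1), so t ≡ 5·2 = 10 ≡ 1 (mod 9).
    Then x = 2 + 11·1 = 13, valid modulo lcm(11, 9) = 99: x ≡ 13 (mod 99).
  Combine with x ≡ 2 (mod 13): since gcd(99, 13) = 1, we get a unique residue mod 1287.
    Write x = 13 + 99·t and substitute into x ≡ 2 (mod 13): 99·t ≡ 2 − 13 = -11 (mod 13).
    Reduce coefficients mod 13: 8·t ≡ 2 (mod 13).
    The inverse of 8 mod 13 is 5 (since 8·5 = 40 = 3·13 + 1), so t ≡ 5·2 = 10 ≡ 10 (mod 13).
    Then x = 13 + 99·10 = 1003, valid modulo lcm(99, 13) = 1287: x ≡ 1003 (mod 1287).
Verify: 1003 mod 11 = 2 ✓, 1003 mod 9 = 4 ✓, 1003 mod 13 = 2 ✓.

x ≡ 1003 (mod 1287).


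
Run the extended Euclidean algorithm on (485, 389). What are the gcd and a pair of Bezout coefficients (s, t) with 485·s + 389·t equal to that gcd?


Euclidean algorithm on (485, 389) — divide until remainder is 0:
  485 = 1 · 389 + 96
  389 = 4 · 96 + 5
  96 = 19 · 5 + 1
  5 = 5 · 1 + 0
gcd(485, 389) = 1.
Track Bezout coefficients alongside the remainders: start with r₀ = 485 = a·1 + b·0 (s = 1, t = 0) and r₁ = 389 = a·0 + b·1 (s = 0, t = 1); each new remainder r_{k+1} = r_{k-1} − q_k·r_k inherits s_{k+1} = s_{k-1} − q_k·s_k, t_{k+1} = t_{k-1} − q_k·t_k, so r_k = a·s_k + b·t_k at every step:
  q = 1: r = 96, s = 1 − 1·0 = 1, t = 0 − 1·1 = -1  (check: 485·1 + 389·(-1) = 96)
  q = 4: r = 5, s = 0 − 4·1 = -4, t = 1 − 4·(-1) = 5  (check: 485·(-4) + 389·5 = 5)
  q = 19: r = 1, s = 1 − 19·(-4) = 77, t = -1 − 19·5 = -96  (check: 485·77 + 389·(-96) = 1)
The row with r = 1 (the gcd) gives the Bezout coefficients s = 77, t = -96.
Result: 485 · (77) + 389 · (-96) = 1.

gcd(485, 389) = 1; s = 77, t = -96 (check: 485·77 + 389·(-96) = 1).


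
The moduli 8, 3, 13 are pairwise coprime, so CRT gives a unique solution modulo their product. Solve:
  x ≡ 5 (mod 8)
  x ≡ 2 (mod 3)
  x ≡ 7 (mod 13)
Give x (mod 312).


Moduli 8, 3, 13 are pairwise coprime; by CRT there is a unique solution modulo M = 8 · 3 · 13 = 312.
Solve pairwise, accumulating the modulus:
  Start with x ≡ 5 (mod 8).
  Combine with x ≡ 2 (mod 3): since gcd(8, 3) = 1, we get a unique residue mod 24.
    Write x = 5 + 8·t and substitute into x ≡ 2 (mod 3): 8·t ≡ 2 − 5 = -3 (mod 3).
    Reduce coefficients mod 3: 2·t ≡ 0 (mod 3).
    The inverse of 2 mod 3 is 2 (since 2·2 = 4 = 1·3 + 1), so t ≡ 2·0 = 0 ≡ 0 (mod 3).
    Then x = 5 + 8·0 = 5, valid modulo lcm(8, 3) = 24: x ≡ 5 (mod 24).
  Combine with x ≡ 7 (mod 13): since gcd(24, 13) = 1, we get a unique residue mod 312.
    Write x = 5 + 24·t and substitute into x ≡ 7 (mod 13): 24·t ≡ 7 − 5 = 2 (mod 13).
    Reduce coefficients mod 13: 11·t ≡ 2 (mod 13).
    The inverse of 11 mod 13 is 6 (since 11·6 = 66 = 5·13 + 1), so t ≡ 6·2 = 12 ≡ 12 (mod 13).
    Then x = 5 + 24·12 = 293, valid modulo lcm(24, 13) = 312: x ≡ 293 (mod 312).
Verify: 293 mod 8 = 5 ✓, 293 mod 3 = 2 ✓, 293 mod 13 = 7 ✓.

x ≡ 293 (mod 312).


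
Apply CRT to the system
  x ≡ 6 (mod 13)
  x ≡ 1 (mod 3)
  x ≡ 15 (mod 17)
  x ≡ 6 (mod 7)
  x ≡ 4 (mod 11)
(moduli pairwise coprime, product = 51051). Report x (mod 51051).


Product of moduli M = 13 · 3 · 17 · 7 · 11 = 51051.
Merge one congruence at a time:
  Start: x ≡ 6 (mod 13).
  Combine with x ≡ 1 (mod 3); new modulus lcm = 39.
    Write x = 6 + 13·t and substitute into x ≡ 1 (mod 3): 13·t ≡ 1 − 6 = -5 (mod 3).
    Reduce coefficients mod 3: 1·t ≡ 1 (mod 3).
    So t ≡ 1 (mod 3).
    Then x = 6 + 13·1 = 19, valid modulo lcm(13, 3) = 39: x ≡ 19 (mod 39).
  Combine with x ≡ 15 (mod 17); new modulus lcm = 663.
    Write x = 19 + 39·t and substitute into x ≡ 15 (mod 17): 39·t ≡ 15 − 19 = -4 (mod 17).
    Reduce coefficients mod 17: 5·t ≡ 13 (mod 17).
    The inverse of 5 mod 17 is 7 (since 5·7 = 35 = 2·17 + 1), so t ≡ 7·13 = 91 ≡ 6 (mod 17).
    Then x = 19 + 39·6 = 253, valid modulo lcm(39, 17) = 663: x ≡ 253 (mod 663).
  Combine with x ≡ 6 (mod 7); new modulus lcm = 4641.
    Write x = 253 + 663·t and substitute into x ≡ 6 (mod 7): 663·t ≡ 6 − 253 = -247 (mod 7).
    Reduce coefficients mod 7: 5·t ≡ 5 (mod 7).
    The inverse of 5 mod 7 is 3 (since 5·3 = 15 = 2·7 + 1), so t ≡ 3·5 = 15 ≡ 1 (mod 7).
    Then x = 253 + 663·1 = 916, valid modulo lcm(663, 7) = 4641: x ≡ 916 (mod 4641).
  Combine with x ≡ 4 (mod 11); new modulus lcm = 51051.
    Write x = 916 + 4641·t and substitute into x ≡ 4 (mod 11): 4641·t ≡ 4 − 916 = -912 (mod 11).
    Reduce coefficients mod 11: 10·t ≡ 1 (mod 11).
    The inverse of 10 mod 11 is 10 (since 10·10 = 100 = 9·11 + 1), so t ≡ 10·1 = 10 ≡ 10 (mod 11).
    Then x = 916 + 4641·10 = 47326, valid modulo lcm(4641, 11) = 51051: x ≡ 47326 (mod 51051).
Verify against each original: 47326 mod 13 = 6, 47326 mod 3 = 1, 47326 mod 17 = 15, 47326 mod 7 = 6, 47326 mod 11 = 4.

x ≡ 47326 (mod 51051).


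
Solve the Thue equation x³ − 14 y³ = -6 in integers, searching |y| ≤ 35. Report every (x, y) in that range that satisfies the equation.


The equation is x³ - 14y³ = -6. For fixed y, x³ = 14·y³ − 6, so a solution requires the RHS to be a perfect cube.
Strategy: iterate y from -35 to 35, compute RHS = 14·y³ − 6, and check whether it is a (positive or negative) perfect cube.
Check small values of y:
  y = 0: RHS = -6 is not a perfect cube.
  y = 1: RHS = 8 = (2)³ ⇒ x = 2 works.
  y = -1: RHS = -20 is not a perfect cube.
  y = 2: RHS = 106 is not a perfect cube.
  y = -2: RHS = -118 is not a perfect cube.
  y = 3: RHS = 372 is not a perfect cube.
  y = -3: RHS = -384 is not a perfect cube.
Continuing the search up to |y| = 35 finds no further solutions beyond those listed.
Collected solutions: (2, 1).

Solutions (with |y| ≤ 35): (2, 1).


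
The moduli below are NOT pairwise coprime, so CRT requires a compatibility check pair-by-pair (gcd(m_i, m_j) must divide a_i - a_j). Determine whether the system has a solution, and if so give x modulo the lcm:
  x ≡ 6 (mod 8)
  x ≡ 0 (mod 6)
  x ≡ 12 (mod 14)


Moduli 8, 6, 14 are not pairwise coprime, so CRT works modulo lcm(m_i) when all pairwise compatibility conditions hold.
Pairwise compatibility: gcd(m_i, m_j) must divide a_i - a_j for every pair.
Merge one congruence at a time:
  Start: x ≡ 6 (mod 8).
  Combine with x ≡ 0 (mod 6): gcd(8, 6) = 2; 0 - 6 = -6, which IS divisible by 2, so compatible.
    Write x = 6 + 8·t and substitute into x ≡ 0 (mod 6): 8·t ≡ 0 − 6 = -6 (mod 6).
    Divide the congruence (and modulus) by g = 2: 4·t ≡ -3 (mod 3).
    Reduce coefficients mod 3: 1·t ≡ 0 (mod 3).
    So t ≡ 0 (mod 3).
    Then x = 6 + 8·0 = 6, valid modulo lcm(8, 6) = 24: x ≡ 6 (mod 24).
  Combine with x ≡ 12 (mod 14): gcd(24, 14) = 2; 12 - 6 = 6, which IS divisible by 2, so compatible.
    Write x = 6 + 24·t and substitute into x ≡ 12 (mod 14): 24·t ≡ 12 − 6 = 6 (mod 14).
    Divide the congruence (and modulus) by g = 2: 12·t ≡ 3 (mod 7).
    Reduce coefficients mod 7: 5·t ≡ 3 (mod 7).
    The inverse of 5 mod 7 is 3 (since 5·3 = 15 = 2·7 + 1), so t ≡ 3·3 = 9 ≡ 2 (mod 7).
    Then x = 6 + 24·2 = 54, valid modulo lcm(24, 14) = 168: x ≡ 54 (mod 168).
Verify: 54 mod 8 = 6, 54 mod 6 = 0, 54 mod 14 = 12.

x ≡ 54 (mod 168).


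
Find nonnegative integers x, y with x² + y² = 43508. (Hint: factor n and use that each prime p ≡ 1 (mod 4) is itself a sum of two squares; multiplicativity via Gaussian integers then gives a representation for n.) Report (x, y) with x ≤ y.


Step 1: Factor n = 43508 = 2^2 · 73 · 149.
Step 2: Check the mod-4 condition on each prime factor: 2 = 2 (special); 73 ≡ 1 (mod 4), exponent 1; 149 ≡ 1 (mod 4), exponent 1.
All primes ≡ 3 (mod 4) appear to even exponent (or don't appear), so by the two-squares theorem n IS expressible as a sum of two squares.
Step 3: Build a representation. Group n = k² · m with k = 2 and m = 73 · 149 = 10877 (a product of primes ≡ 1 (mod 4)); a representation of m scales to one of n via (k·x)² + (k·y)² = k²(x² + y²). Each prime p ≡ 1 (mod 4) is itself a sum of two squares; find a² by testing p − a² for a perfect square:
  73: 73 − 1² = 72, 73 − 2² = 69, 73 − 3² = 64 = 8² ⇒ 73 = 3² + 8².
  149: 149 − 1² = 148, 149 − 2² = 145, 149 − 3² = 140, 149 − 4² = 133, 149 − 5² = 124, 149 − 6² = 113, 149 − 7² = 100 = 10² ⇒ 149 = 7² + 10².
  Combine using the Brahmagupta–Fibonacci identity (a² + b²)(c² + d²) = (ac − bd)² + (ad + bc)² = (ac + bd)² + (ad − bc)²:
  73 · 149 = 10877: from (3² + 8²)(7² + 10²), take (3·7 − 8·10, 3·10 + 8·7) = (21 − 80, 30 + 56) = (-59, 86); dropping signs (only squares matter) gives (59, 86); check 59² + 86² = 3481 + 7396 = 10877 ✓.
  Scale by k = 2: (2·59, 2·86) = (118, 172).
Step 4: Order so x ≤ y and verify: 118² + 172² = 13924 + 29584 = 43508 = n. ✓

n = 43508 = 118² + 172² (one valid representation with x ≤ y).


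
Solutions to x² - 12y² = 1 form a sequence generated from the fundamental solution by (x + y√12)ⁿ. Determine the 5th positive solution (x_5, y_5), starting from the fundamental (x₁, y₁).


Step 1: Find the fundamental solution (x₁, y₁) of x² - 12y² = 1.
  Expand √12 as a continued fraction. a₀ = ⌊√12⌋ = 3; iterate m_{k+1} = d_k·a_k − m_k, d_{k+1} = (12 − m_{k+1}²)/d_k, a_{k+1} = ⌊(a₀ + m_{k+1})/d_{k+1}⌋ (starting m₀ = 0, d₀ = 1), with convergents p_k = a_k·p_{k-1} + p_{k-2}, q_k = a_k·q_{k-1} + q_{k-2} (p₋₁ = 1, q₋₁ = 0):
  k = 0: a₀ = 3; p₀/q₀ = 3/1; p₀² − 12·q₀² = 9 − 12 = -3.
  k = 1: m = 3, d = 3, a = ⌊(3 + 3)/3⌋ = 2; p/q = (2·3 + 1)/(2·1 + 0) = 7/2; p² − 12·q² = 49 − 48 = 1.
  The first convergent with p² − 12·q² = 1 gives the fundamental solution (x₁, y₁) = (7, 2).
Step 2: Apply the recurrence (x_{n+1}, y_{n+1}) = (x₁x_n + 12y₁y_n, x₁y_n + y₁x_n) repeatedly.
  From (x_1, y_1) = (7, 2): x_2 = 7·7 + 12·2·2 = 97; y_2 = 7·2 + 2·7 = 28.
  From (x_2, y_2) = (97, 28): x_3 = 7·97 + 12·2·28 = 1351; y_3 = 7·28 + 2·97 = 390.
  From (x_3, y_3) = (1351, 390): x_4 = 7·1351 + 12·2·390 = 18817; y_4 = 7·390 + 2·1351 = 5432.
  From (x_4, y_4) = (18817, 5432): x_5 = 7·18817 + 12·2·5432 = 262087; y_5 = 7·5432 + 2·18817 = 75658.
Step 3: Verify x_5² - 12·y_5² = 68689595569 - 68689595568 = 1 (should be 1). ✓

(x_1, y_1) = (7, 2); (x_5, y_5) = (262087, 75658).


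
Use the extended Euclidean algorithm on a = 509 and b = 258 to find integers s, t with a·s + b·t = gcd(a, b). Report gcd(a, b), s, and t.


Euclidean algorithm on (509, 258) — divide until remainder is 0:
  509 = 1 · 258 + 251
  258 = 1 · 251 + 7
  251 = 35 · 7 + 6
  7 = 1 · 6 + 1
  6 = 6 · 1 + 0
gcd(509, 258) = 1.
Track Bezout coefficients alongside the remainders: start with r₀ = 509 = a·1 + b·0 (s = 1, t = 0) and r₁ = 258 = a·0 + b·1 (s = 0, t = 1); each new remainder r_{k+1} = r_{k-1} − q_k·r_k inherits s_{k+1} = s_{k-1} − q_k·s_k, t_{k+1} = t_{k-1} − q_k·t_k, so r_k = a·s_k + b·t_k at every step:
  q = 1: r = 251, s = 1 − 1·0 = 1, t = 0 − 1·1 = -1  (check: 509·1 + 258·(-1) = 251)
  q = 1: r = 7, s = 0 − 1·1 = -1, t = 1 − 1·(-1) = 2  (check: 509·(-1) + 258·2 = 7)
  q = 35: r = 6, s = 1 − 35·(-1) = 36, t = -1 − 35·2 = -71  (check: 509·36 + 258·(-71) = 6)
  q = 1: r = 1, s = -1 − 1·36 = -37, t = 2 − 1·(-71) = 73  (check: 509·(-37) + 258·73 = 1)
The row with r = 1 (the gcd) gives the Bezout coefficients s = -37, t = 73.
Result: 509 · (-37) + 258 · (73) = 1.

gcd(509, 258) = 1; s = -37, t = 73 (check: 509·(-37) + 258·73 = 1).


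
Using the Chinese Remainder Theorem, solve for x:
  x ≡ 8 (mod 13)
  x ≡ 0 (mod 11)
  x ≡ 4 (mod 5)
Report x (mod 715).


Moduli 13, 11, 5 are pairwise coprime; by CRT there is a unique solution modulo M = 13 · 11 · 5 = 715.
Solve pairwise, accumulating the modulus:
  Start with x ≡ 8 (mod 13).
  Combine with x ≡ 0 (mod 11): since gcd(13, 11) = 1, we get a unique residue mod 143.
    Write x = 8 + 13·t and substitute into x ≡ 0 (mod 11): 13·t ≡ 0 − 8 = -8 (mod 11).
    Reduce coefficients mod 11: 2·t ≡ 3 (mod 11).
    The inverse of 2 mod 11 is 6 (since 2·6 = 12 = 1·11 + 1), so t ≡ 6·3 = 18 ≡ 7 (mod 11).
    Then x = 8 + 13·7 = 99, valid modulo lcm(13, 11) = 143: x ≡ 99 (mod 143).
  Combine with x ≡ 4 (mod 5): since gcd(143, 5) = 1, we get a unique residue mod 715.
    Write x = 99 + 143·t and substitute into x ≡ 4 (mod 5): 143·t ≡ 4 − 99 = -95 (mod 5).
    Reduce coefficients mod 5: 3·t ≡ 0 (mod 5).
    The inverse of 3 mod 5 is 2 (since 3·2 = 6 = 1·5 + 1), so t ≡ 2·0 = 0 ≡ 0 (mod 5).
    Then x = 99 + 143·0 = 99, valid modulo lcm(143, 5) = 715: x ≡ 99 (mod 715).
Verify: 99 mod 13 = 8 ✓, 99 mod 11 = 0 ✓, 99 mod 5 = 4 ✓.

x ≡ 99 (mod 715).


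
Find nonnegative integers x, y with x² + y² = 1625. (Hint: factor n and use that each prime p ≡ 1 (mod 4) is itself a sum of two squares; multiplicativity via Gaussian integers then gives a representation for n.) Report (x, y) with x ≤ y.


Step 1: Factor n = 1625 = 5^3 · 13.
Step 2: Check the mod-4 condition on each prime factor: 5 ≡ 1 (mod 4), exponent 3; 13 ≡ 1 (mod 4), exponent 1.
All primes ≡ 3 (mod 4) appear to even exponent (or don't appear), so by the two-squares theorem n IS expressible as a sum of two squares.
Step 3: Build a representation. Group n = k² · m with k = 5 and m = 5 · 13 = 65 (a product of primes ≡ 1 (mod 4)); a representation of m scales to one of n via (k·x)² + (k·y)² = k²(x² + y²). Each prime p ≡ 1 (mod 4) is itself a sum of two squares; find a² by testing p − a² for a perfect square:
  5: 5 − 1² = 4 = 2² ⇒ 5 = 1² + 2².
  13: 13 − 1² = 12, 13 − 2² = 9 = 3² ⇒ 13 = 2² + 3².
  Combine using the Brahmagupta–Fibonacci identity (a² + b²)(c² + d²) = (ac − bd)² + (ad + bc)² = (ac + bd)² + (ad − bc)²:
  5 · 13 = 65: from (1² + 2²)(2² + 3²), take (1·2 − 2·3, 1·3 + 2·2) = (2 − 6, 3 + 4) = (-4, 7); dropping signs (only squares matter) gives (4, 7); check 4² + 7² = 16 + 49 = 65 ✓.
  Scale by k = 5: (5·4, 5·7) = (20, 35).
Step 4: Order so x ≤ y and verify: 20² + 35² = 400 + 1225 = 1625 = n. ✓

n = 1625 = 20² + 35² (one valid representation with x ≤ y).


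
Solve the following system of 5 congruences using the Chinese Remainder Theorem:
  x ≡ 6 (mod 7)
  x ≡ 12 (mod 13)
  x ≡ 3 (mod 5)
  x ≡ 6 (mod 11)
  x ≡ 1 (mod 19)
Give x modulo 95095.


Product of moduli M = 7 · 13 · 5 · 11 · 19 = 95095.
Merge one congruence at a time:
  Start: x ≡ 6 (mod 7).
  Combine with x ≡ 12 (mod 13); new modulus lcm = 91.
    Write x = 6 + 7·t and substitute into x ≡ 12 (mod 13): 7·t ≡ 12 − 6 = 6 (mod 13).
    The inverse of 7 mod 13 is 2 (since 7·2 = 14 = 1·13 + 1), so t ≡ 2·6 = 12 ≡ 12 (mod 13).
    Then x = 6 + 7·12 = 90, valid modulo lcm(7, 13) = 91: x ≡ 90 (mod 91).
  Combine with x ≡ 3 (mod 5); new modulus lcm = 455.
    Write x = 90 + 91·t and substitute into x ≡ 3 (mod 5): 91·t ≡ 3 − 90 = -87 (mod 5).
    Reduce coefficients mod 5: 1·t ≡ 3 (mod 5).
    So t ≡ 3 (mod 5).
    Then x = 90 + 91·3 = 363, valid modulo lcm(91, 5) = 455: x ≡ 363 (mod 455).
  Combine with x ≡ 6 (mod 11); new modulus lcm = 5005.
    Write x = 363 + 455·t and substitute into x ≡ 6 (mod 11): 455·t ≡ 6 − 363 = -357 (mod 11).
    Reduce coefficients mod 11: 4·t ≡ 6 (mod 11).
    The inverse of 4 mod 11 is 3 (since 4·3 = 12 = 1·11 + 1), so t ≡ 3·6 = 18 ≡ 7 (mod 11).
    Then x = 363 + 455·7 = 3548, valid modulo lcm(455, 11) = 5005: x ≡ 3548 (mod 5005).
  Combine with x ≡ 1 (mod 19); new modulus lcm = 95095.
    Write x = 3548 + 5005·t and substitute into x ≡ 1 (mod 19): 5005·t ≡ 1 − 3548 = -3547 (mod 19).
    Reduce coefficients mod 19: 8·t ≡ 6 (mod 19).
    The inverse of 8 mod 19 is 12 (since 8·12 = 96 = 5·19 + 1), so t ≡ 12·6 = 72 ≡ 15 (mod 19).
    Then x = 3548 + 5005·15 = 78623, valid modulo lcm(5005, 19) = 95095: x ≡ 78623 (mod 95095).
Verify against each original: 78623 mod 7 = 6, 78623 mod 13 = 12, 78623 mod 5 = 3, 78623 mod 11 = 6, 78623 mod 19 = 1.

x ≡ 78623 (mod 95095).


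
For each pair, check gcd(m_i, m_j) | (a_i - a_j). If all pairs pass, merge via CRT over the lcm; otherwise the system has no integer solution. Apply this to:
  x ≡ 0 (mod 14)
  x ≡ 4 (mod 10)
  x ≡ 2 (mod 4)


Moduli 14, 10, 4 are not pairwise coprime, so CRT works modulo lcm(m_i) when all pairwise compatibility conditions hold.
Pairwise compatibility: gcd(m_i, m_j) must divide a_i - a_j for every pair.
Merge one congruence at a time:
  Start: x ≡ 0 (mod 14).
  Combine with x ≡ 4 (mod 10): gcd(14, 10) = 2; 4 - 0 = 4, which IS divisible by 2, so compatible.
    Write x = 0 + 14·t and substitute into x ≡ 4 (mod 10): 14·t ≡ 4 − 0 = 4 (mod 10).
    Divide the congruence (and modulus) by g = 2: 7·t ≡ 2 (mod 5).
    Reduce coefficients mod 5: 2·t ≡ 2 (mod 5).
    The inverse of 2 mod 5 is 3 (since 2·3 = 6 = 1·5 + 1), so t ≡ 3·2 = 6 ≡ 1 (mod 5).
    Then x = 0 + 14·1 = 14, valid modulo lcm(14, 10) = 70: x ≡ 14 (mod 70).
  Combine with x ≡ 2 (mod 4): gcd(70, 4) = 2; 2 - 14 = -12, which IS divisible by 2, so compatible.
    Write x = 14 + 70·t and substitute into x ≡ 2 (mod 4): 70·t ≡ 2 − 14 = -12 (mod 4).
    Divide the congruence (and modulus) by g = 2: 35·t ≡ -6 (mod 2).
    Reduce coefficients mod 2: 1·t ≡ 0 (mod 2).
    So t ≡ 0 (mod 2).
    Then x = 14 + 70·0 = 14, valid modulo lcm(70, 4) = 140: x ≡ 14 (mod 140).
Verify: 14 mod 14 = 0, 14 mod 10 = 4, 14 mod 4 = 2.

x ≡ 14 (mod 140).


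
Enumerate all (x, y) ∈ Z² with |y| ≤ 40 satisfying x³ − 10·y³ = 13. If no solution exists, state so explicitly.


The equation is x³ - 10y³ = 13. For fixed y, x³ = 10·y³ + 13, so a solution requires the RHS to be a perfect cube.
Strategy: iterate y from -40 to 40, compute RHS = 10·y³ + 13, and check whether it is a (positive or negative) perfect cube.
Check small values of y:
  y = 0: RHS = 13 is not a perfect cube.
  y = 1: RHS = 23 is not a perfect cube.
  y = -1: RHS = 3 is not a perfect cube.
  y = 2: RHS = 93 is not a perfect cube.
  y = -2: RHS = -67 is not a perfect cube.
  y = 3: RHS = 283 is not a perfect cube.
  y = -3: RHS = -257 is not a perfect cube.
Continuing the search up to |y| = 40 finds no solutions either.
No (x, y) in the scanned range satisfies the equation.

No integer solutions with |y| ≤ 40.


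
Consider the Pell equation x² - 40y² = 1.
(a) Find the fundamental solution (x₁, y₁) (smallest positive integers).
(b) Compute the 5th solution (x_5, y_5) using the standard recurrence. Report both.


Step 1: Find the fundamental solution (x₁, y₁) of x² - 40y² = 1.
  Expand √40 as a continued fraction. a₀ = ⌊√40⌋ = 6; iterate m_{k+1} = d_k·a_k − m_k, d_{k+1} = (40 − m_{k+1}²)/d_k, a_{k+1} = ⌊(a₀ + m_{k+1})/d_{k+1}⌋ (starting m₀ = 0, d₀ = 1), with convergents p_k = a_k·p_{k-1} + p_{k-2}, q_k = a_k·q_{k-1} + q_{k-2} (p₋₁ = 1, q₋₁ = 0):
  k = 0: a₀ = 6; p₀/q₀ = 6/1; p₀² − 40·q₀² = 36 − 40 = -4.
  k = 1: m = 6, d = 4, a = ⌊(6 + 6)/4⌋ = 3; p/q = (3·6 + 1)/(3·1 + 0) = 19/3; p² − 40·q² = 361 − 360 = 1.
  The first convergent with p² − 40·q² = 1 gives the fundamental solution (x₁, y₁) = (19, 3).
Step 2: Apply the recurrence (x_{n+1}, y_{n+1}) = (x₁x_n + 40y₁y_n, x₁y_n + y₁x_n) repeatedly.
  From (x_1, y_1) = (19, 3): x_2 = 19·19 + 40·3·3 = 721; y_2 = 19·3 + 3·19 = 114.
  From (x_2, y_2) = (721, 114): x_3 = 19·721 + 40·3·114 = 27379; y_3 = 19·114 + 3·721 = 4329.
  From (x_3, y_3) = (27379, 4329): x_4 = 19·27379 + 40·3·4329 = 1039681; y_4 = 19·4329 + 3·27379 = 164388.
  From (x_4, y_4) = (1039681, 164388): x_5 = 19·1039681 + 40·3·164388 = 39480499; y_5 = 19·164388 + 3·1039681 = 6242415.
Step 3: Verify x_5² - 40·y_5² = 1558709801289001 - 1558709801289000 = 1 (should be 1). ✓

(x_1, y_1) = (19, 3); (x_5, y_5) = (39480499, 6242415).


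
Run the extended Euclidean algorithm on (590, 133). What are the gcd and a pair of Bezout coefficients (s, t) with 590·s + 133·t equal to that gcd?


Euclidean algorithm on (590, 133) — divide until remainder is 0:
  590 = 4 · 133 + 58
  133 = 2 · 58 + 17
  58 = 3 · 17 + 7
  17 = 2 · 7 + 3
  7 = 2 · 3 + 1
  3 = 3 · 1 + 0
gcd(590, 133) = 1.
Track Bezout coefficients alongside the remainders: start with r₀ = 590 = a·1 + b·0 (s = 1, t = 0) and r₁ = 133 = a·0 + b·1 (s = 0, t = 1); each new remainder r_{k+1} = r_{k-1} − q_k·r_k inherits s_{k+1} = s_{k-1} − q_k·s_k, t_{k+1} = t_{k-1} − q_k·t_k, so r_k = a·s_k + b·t_k at every step:
  q = 4: r = 58, s = 1 − 4·0 = 1, t = 0 − 4·1 = -4  (check: 590·1 + 133·(-4) = 58)
  q = 2: r = 17, s = 0 − 2·1 = -2, t = 1 − 2·(-4) = 9  (check: 590·(-2) + 133·9 = 17)
  q = 3: r = 7, s = 1 − 3·(-2) = 7, t = -4 − 3·9 = -31  (check: 590·7 + 133·(-31) = 7)
  q = 2: r = 3, s = -2 − 2·7 = -16, t = 9 − 2·(-31) = 71  (check: 590·(-16) + 133·71 = 3)
  q = 2: r = 1, s = 7 − 2·(-16) = 39, t = -31 − 2·71 = -173  (check: 590·39 + 133·(-173) = 1)
The row with r = 1 (the gcd) gives the Bezout coefficients s = 39, t = -173.
Result: 590 · (39) + 133 · (-173) = 1.

gcd(590, 133) = 1; s = 39, t = -173 (check: 590·39 + 133·(-173) = 1).


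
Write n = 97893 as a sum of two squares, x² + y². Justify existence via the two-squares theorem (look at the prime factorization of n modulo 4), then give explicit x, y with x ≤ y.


Step 1: Factor n = 97893 = 3^2 · 73 · 149.
Step 2: Check the mod-4 condition on each prime factor: 3 ≡ 3 (mod 4), exponent 2 (must be even); 73 ≡ 1 (mod 4), exponent 1; 149 ≡ 1 (mod 4), exponent 1.
All primes ≡ 3 (mod 4) appear to even exponent (or don't appear), so by the two-squares theorem n IS expressible as a sum of two squares.
Step 3: Build a representation. Group n = k² · m with k = 3 and m = 73 · 149 = 10877 (a product of primes ≡ 1 (mod 4)); a representation of m scales to one of n via (k·x)² + (k·y)² = k²(x² + y²). Each prime p ≡ 1 (mod 4) is itself a sum of two squares; find a² by testing p − a² for a perfect square:
  73: 73 − 1² = 72, 73 − 2² = 69, 73 − 3² = 64 = 8² ⇒ 73 = 3² + 8².
  149: 149 − 1² = 148, 149 − 2² = 145, 149 − 3² = 140, 149 − 4² = 133, 149 − 5² = 124, 149 − 6² = 113, 149 − 7² = 100 = 10² ⇒ 149 = 7² + 10².
  Combine using the Brahmagupta–Fibonacci identity (a² + b²)(c² + d²) = (ac − bd)² + (ad + bc)² = (ac + bd)² + (ad − bc)²:
  73 · 149 = 10877: from (3² + 8²)(7² + 10²), take (3·7 − 8·10, 3·10 + 8·7) = (21 − 80, 30 + 56) = (-59, 86); dropping signs (only squares matter) gives (59, 86); check 59² + 86² = 3481 + 7396 = 10877 ✓.
  Scale by k = 3: (3·59, 3·86) = (177, 258).
Step 4: Order so x ≤ y and verify: 177² + 258² = 31329 + 66564 = 97893 = n. ✓

n = 97893 = 177² + 258² (one valid representation with x ≤ y).


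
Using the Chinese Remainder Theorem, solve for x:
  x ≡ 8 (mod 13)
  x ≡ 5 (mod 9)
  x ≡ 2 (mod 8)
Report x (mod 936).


Moduli 13, 9, 8 are pairwise coprime; by CRT there is a unique solution modulo M = 13 · 9 · 8 = 936.
Solve pairwise, accumulating the modulus:
  Start with x ≡ 8 (mod 13).
  Combine with x ≡ 5 (mod 9): since gcd(13, 9) = 1, we get a unique residue mod 117.
    Write x = 8 + 13·t and substitute into x ≡ 5 (mod 9): 13·t ≡ 5 − 8 = -3 (mod 9).
    Reduce coefficients mod 9: 4·t ≡ 6 (mod 9).
    The inverse of 4 mod 9 is 7 (since 4·7 = 28 = 3·9 + 1), so t ≡ 7·6 = 42 ≡ 6 (mod 9).
    Then x = 8 + 13·6 = 86, valid modulo lcm(13, 9) = 117: x ≡ 86 (mod 117).
  Combine with x ≡ 2 (mod 8): since gcd(117, 8) = 1, we get a unique residue mod 936.
    Write x = 86 + 117·t and substitute into x ≡ 2 (mod 8): 117·t ≡ 2 − 86 = -84 (mod 8).
    Reduce coefficients mod 8: 5·t ≡ 4 (mod 8).
    The inverse of 5 mod 8 is 5 (since 5·5 = 25 = 3·8 + 1), so t ≡ 5·4 = 20 ≡ 4 (mod 8).
    Then x = 86 + 117·4 = 554, valid modulo lcm(117, 8) = 936: x ≡ 554 (mod 936).
Verify: 554 mod 13 = 8 ✓, 554 mod 9 = 5 ✓, 554 mod 8 = 2 ✓.

x ≡ 554 (mod 936).


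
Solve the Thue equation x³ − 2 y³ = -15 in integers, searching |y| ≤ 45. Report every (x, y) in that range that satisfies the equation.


The equation is x³ - 2y³ = -15. For fixed y, x³ = 2·y³ − 15, so a solution requires the RHS to be a perfect cube.
Strategy: iterate y from -45 to 45, compute RHS = 2·y³ − 15, and check whether it is a (positive or negative) perfect cube.
Check small values of y:
  y = 0: RHS = -15 is not a perfect cube.
  y = 1: RHS = -13 is not a perfect cube.
  y = -1: RHS = -17 is not a perfect cube.
  y = 2: RHS = 1 = (1)³ ⇒ x = 1 works.
  y = -2: RHS = -31 is not a perfect cube.
  y = 3: RHS = 39 is not a perfect cube.
  y = -3: RHS = -69 is not a perfect cube.
Continuing the search up to |y| = 45 finds no further solutions beyond those listed.
Collected solutions: (1, 2).

Solutions (with |y| ≤ 45): (1, 2).


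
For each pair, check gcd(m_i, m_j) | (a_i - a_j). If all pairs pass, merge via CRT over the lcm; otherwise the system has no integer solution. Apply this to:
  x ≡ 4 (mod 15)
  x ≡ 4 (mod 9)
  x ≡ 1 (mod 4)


Moduli 15, 9, 4 are not pairwise coprime, so CRT works modulo lcm(m_i) when all pairwise compatibility conditions hold.
Pairwise compatibility: gcd(m_i, m_j) must divide a_i - a_j for every pair.
Merge one congruence at a time:
  Start: x ≡ 4 (mod 15).
  Combine with x ≡ 4 (mod 9): gcd(15, 9) = 3; 4 - 4 = 0, which IS divisible by 3, so compatible.
    Write x = 4 + 15·t and substitute into x ≡ 4 (mod 9): 15·t ≡ 4 − 4 = 0 (mod 9).
    Divide the congruence (and modulus) by g = 3: 5·t ≡ 0 (mod 3).
    Reduce coefficients mod 3: 2·t ≡ 0 (mod 3).
    The inverse of 2 mod 3 is 2 (since 2·2 = 4 = 1·3 + 1), so t ≡ 2·0 = 0 ≡ 0 (mod 3).
    Then x = 4 + 15·0 = 4, valid modulo lcm(15, 9) = 45: x ≡ 4 (mod 45).
  Combine with x ≡ 1 (mod 4): gcd(45, 4) = 1; 1 - 4 = -3, which IS divisible by 1, so compatible.
    Write x = 4 + 45·t and substitute into x ≡ 1 (mod 4): 45·t ≡ 1 − 4 = -3 (mod 4).
    Reduce coefficients mod 4: 1·t ≡ 1 (mod 4).
    So t ≡ 1 (mod 4).
    Then x = 4 + 45·1 = 49, valid modulo lcm(45, 4) = 180: x ≡ 49 (mod 180).
Verify: 49 mod 15 = 4, 49 mod 9 = 4, 49 mod 4 = 1.

x ≡ 49 (mod 180).


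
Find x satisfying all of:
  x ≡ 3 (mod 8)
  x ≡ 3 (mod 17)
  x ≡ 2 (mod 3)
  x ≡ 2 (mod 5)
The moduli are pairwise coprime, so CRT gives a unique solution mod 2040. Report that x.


Product of moduli M = 8 · 17 · 3 · 5 = 2040.
Merge one congruence at a time:
  Start: x ≡ 3 (mod 8).
  Combine with x ≡ 3 (mod 17); new modulus lcm = 136.
    Write x = 3 + 8·t and substitute into x ≡ 3 (mod 17): 8·t ≡ 3 − 3 = 0 (mod 17).
    The inverse of 8 mod 17 is 15 (since 8·15 = 120 = 7·17 + 1), so t ≡ 15·0 = 0 ≡ 0 (mod 17).
    Then x = 3 + 8·0 = 3, valid modulo lcm(8, 17) = 136: x ≡ 3 (mod 136).
  Combine with x ≡ 2 (mod 3); new modulus lcm = 408.
    Write x = 3 + 136·t and substitute into x ≡ 2 (mod 3): 136·t ≡ 2 − 3 = -1 (mod 3).
    Reduce coefficients mod 3: 1·t ≡ 2 (mod 3).
    So t ≡ 2 (mod 3).
    Then x = 3 + 136·2 = 275, valid modulo lcm(136, 3) = 408: x ≡ 275 (mod 408).
  Combine with x ≡ 2 (mod 5); new modulus lcm = 2040.
    Write x = 275 + 408·t and substitute into x ≡ 2 (mod 5): 408·t ≡ 2 − 275 = -273 (mod 5).
    Reduce coefficients mod 5: 3·t ≡ 2 (mod 5).
    The inverse of 3 mod 5 is 2 (since 3·2 = 6 = 1·5 + 1), so t ≡ 2·2 = 4 ≡ 4 (mod 5).
    Then x = 275 + 408·4 = 1907, valid modulo lcm(408, 5) = 2040: x ≡ 1907 (mod 2040).
Verify against each original: 1907 mod 8 = 3, 1907 mod 17 = 3, 1907 mod 3 = 2, 1907 mod 5 = 2.

x ≡ 1907 (mod 2040).


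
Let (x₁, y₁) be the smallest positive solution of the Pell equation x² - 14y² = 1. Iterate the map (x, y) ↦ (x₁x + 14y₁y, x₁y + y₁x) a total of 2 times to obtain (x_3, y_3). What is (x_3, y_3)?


Step 1: Find the fundamental solution (x₁, y₁) of x² - 14y² = 1.
  Expand √14 as a continued fraction. a₀ = ⌊√14⌋ = 3; iterate m_{k+1} = d_k·a_k − m_k, d_{k+1} = (14 − m_{k+1}²)/d_k, a_{k+1} = ⌊(a₀ + m_{k+1})/d_{k+1}⌋ (starting m₀ = 0, d₀ = 1), with convergents p_k = a_k·p_{k-1} + p_{k-2}, q_k = a_k·q_{k-1} + q_{k-2} (p₋₁ = 1, q₋₁ = 0):
  k = 0: a₀ = 3; p₀/q₀ = 3/1; p₀² − 14·q₀² = 9 − 14 = -5.
  k = 1: m = 3, d = 5, a = ⌊(3 + 3)/5⌋ = 1; p/q = (1·3 + 1)/(1·1 + 0) = 4/1; p² − 14·q² = 16 − 14 = 2.
  k = 2: m = 2, d = 2, a = ⌊(3 + 2)/2⌋ = 2; p/q = (2·4 + 3)/(2·1 + 1) = 11/3; p² − 14·q² = 121 − 126 = -5.
  k = 3: m = 2, d = 5, a = ⌊(3 + 2)/5⌋ = 1; p/q = (1·11 + 4)/(1·3 + 1) = 15/4; p² − 14·q² = 225 − 224 = 1.
  The first convergent with p² − 14·q² = 1 gives the fundamental solution (x₁, y₁) = (15, 4).
Step 2: Apply the recurrence (x_{n+1}, y_{n+1}) = (x₁x_n + 14y₁y_n, x₁y_n + y₁x_n) repeatedly.
  From (x_1, y_1) = (15, 4): x_2 = 15·15 + 14·4·4 = 449; y_2 = 15·4 + 4·15 = 120.
  From (x_2, y_2) = (449, 120): x_3 = 15·449 + 14·4·120 = 13455; y_3 = 15·120 + 4·449 = 3596.
Step 3: Verify x_3² - 14·y_3² = 181037025 - 181037024 = 1 (should be 1). ✓

(x_1, y_1) = (15, 4); (x_3, y_3) = (13455, 3596).


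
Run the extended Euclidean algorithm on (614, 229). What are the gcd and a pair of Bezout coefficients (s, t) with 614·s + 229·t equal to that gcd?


Euclidean algorithm on (614, 229) — divide until remainder is 0:
  614 = 2 · 229 + 156
  229 = 1 · 156 + 73
  156 = 2 · 73 + 10
  73 = 7 · 10 + 3
  10 = 3 · 3 + 1
  3 = 3 · 1 + 0
gcd(614, 229) = 1.
Track Bezout coefficients alongside the remainders: start with r₀ = 614 = a·1 + b·0 (s = 1, t = 0) and r₁ = 229 = a·0 + b·1 (s = 0, t = 1); each new remainder r_{k+1} = r_{k-1} − q_k·r_k inherits s_{k+1} = s_{k-1} − q_k·s_k, t_{k+1} = t_{k-1} − q_k·t_k, so r_k = a·s_k + b·t_k at every step:
  q = 2: r = 156, s = 1 − 2·0 = 1, t = 0 − 2·1 = -2  (check: 614·1 + 229·(-2) = 156)
  q = 1: r = 73, s = 0 − 1·1 = -1, t = 1 − 1·(-2) = 3  (check: 614·(-1) + 229·3 = 73)
  q = 2: r = 10, s = 1 − 2·(-1) = 3, t = -2 − 2·3 = -8  (check: 614·3 + 229·(-8) = 10)
  q = 7: r = 3, s = -1 − 7·3 = -22, t = 3 − 7·(-8) = 59  (check: 614·(-22) + 229·59 = 3)
  q = 3: r = 1, s = 3 − 3·(-22) = 69, t = -8 − 3·59 = -185  (check: 614·69 + 229·(-185) = 1)
The row with r = 1 (the gcd) gives the Bezout coefficients s = 69, t = -185.
Result: 614 · (69) + 229 · (-185) = 1.

gcd(614, 229) = 1; s = 69, t = -185 (check: 614·69 + 229·(-185) = 1).


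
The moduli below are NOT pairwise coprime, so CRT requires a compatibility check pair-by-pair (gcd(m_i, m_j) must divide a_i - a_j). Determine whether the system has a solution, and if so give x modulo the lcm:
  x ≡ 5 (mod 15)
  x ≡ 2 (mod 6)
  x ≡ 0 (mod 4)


Moduli 15, 6, 4 are not pairwise coprime, so CRT works modulo lcm(m_i) when all pairwise compatibility conditions hold.
Pairwise compatibility: gcd(m_i, m_j) must divide a_i - a_j for every pair.
Merge one congruence at a time:
  Start: x ≡ 5 (mod 15).
  Combine with x ≡ 2 (mod 6): gcd(15, 6) = 3; 2 - 5 = -3, which IS divisible by 3, so compatible.
    Write x = 5 + 15·t and substitute into x ≡ 2 (mod 6): 15·t ≡ 2 − 5 = -3 (mod 6).
    Divide the congruence (and modulus) by g = 3: 5·t ≡ -1 (mod 2).
    Reduce coefficients mod 2: 1·t ≡ 1 (mod 2).
    So t ≡ 1 (mod 2).
    Then x = 5 + 15·1 = 20, valid modulo lcm(15, 6) = 30: x ≡ 20 (mod 30).
  Combine with x ≡ 0 (mod 4): gcd(30, 4) = 2; 0 - 20 = -20, which IS divisible by 2, so compatible.
    Write x = 20 + 30·t and substitute into x ≡ 0 (mod 4): 30·t ≡ 0 − 20 = -20 (mod 4).
    Divide the congruence (and modulus) by g = 2: 15·t ≡ -10 (mod 2).
    Reduce coefficients mod 2: 1·t ≡ 0 (mod 2).
    So t ≡ 0 (mod 2).
    Then x = 20 + 30·0 = 20, valid modulo lcm(30, 4) = 60: x ≡ 20 (mod 60).
Verify: 20 mod 15 = 5, 20 mod 6 = 2, 20 mod 4 = 0.

x ≡ 20 (mod 60).


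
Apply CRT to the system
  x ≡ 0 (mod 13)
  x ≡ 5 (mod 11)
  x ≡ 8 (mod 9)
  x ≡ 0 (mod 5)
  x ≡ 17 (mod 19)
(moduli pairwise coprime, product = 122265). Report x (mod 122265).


Product of moduli M = 13 · 11 · 9 · 5 · 19 = 122265.
Merge one congruence at a time:
  Start: x ≡ 0 (mod 13).
  Combine with x ≡ 5 (mod 11); new modulus lcm = 143.
    Write x = 0 + 13·t and substitute into x ≡ 5 (mod 11): 13·t ≡ 5 − 0 = 5 (mod 11).
    Reduce coefficients mod 11: 2·t ≡ 5 (mod 11).
    The inverse of 2 mod 11 is 6 (since 2·6 = 12 = 1·11 + 1), so t ≡ 6·5 = 30 ≡ 8 (mod 11).
    Then x = 0 + 13·8 = 104, valid modulo lcm(13, 11) = 143: x ≡ 104 (mod 143).
  Combine with x ≡ 8 (mod 9); new modulus lcm = 1287.
    Write x = 104 + 143·t and substitute into x ≡ 8 (mod 9): 143·t ≡ 8 − 104 = -96 (mod 9).
    Reduce coefficients mod 9: 8·t ≡ 3 (mod 9).
    The inverse of 8 mod 9 is 8 (since 8·8 = 64 = 7·9 + 1), so t ≡ 8·3 = 24 ≡ 6 (mod 9).
    Then x = 104 + 143·6 = 962, valid modulo lcm(143, 9) = 1287: x ≡ 962 (mod 1287).
  Combine with x ≡ 0 (mod 5); new modulus lcm = 6435.
    Write x = 962 + 1287·t and substitute into x ≡ 0 (mod 5): 1287·t ≡ 0 − 962 = -962 (mod 5).
    Reduce coefficients mod 5: 2·t ≡ 3 (mod 5).
    The inverse of 2 mod 5 is 3 (since 2·3 = 6 = 1·5 + 1), so t ≡ 3·3 = 9 ≡ 4 (mod 5).
    Then x = 962 + 1287·4 = 6110, valid modulo lcm(1287, 5) = 6435: x ≡ 6110 (mod 6435).
  Combine with x ≡ 17 (mod 19); new modulus lcm = 122265.
    Write x = 6110 + 6435·t and substitute into x ≡ 17 (mod 19): 6435·t ≡ 17 − 6110 = -6093 (mod 19).
    Reduce coefficients mod 19: 13·t ≡ 6 (mod 19).
    The inverse of 13 mod 19 is 3 (since 13·3 = 39 = 2·19 + 1), so t ≡ 3·6 = 18 ≡ 18 (mod 19).
    Then x = 6110 + 6435·18 = 121940, valid modulo lcm(6435, 19) = 122265: x ≡ 121940 (mod 122265).
Verify against each original: 121940 mod 13 = 0, 121940 mod 11 = 5, 121940 mod 9 = 8, 121940 mod 5 = 0, 121940 mod 19 = 17.

x ≡ 121940 (mod 122265).
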